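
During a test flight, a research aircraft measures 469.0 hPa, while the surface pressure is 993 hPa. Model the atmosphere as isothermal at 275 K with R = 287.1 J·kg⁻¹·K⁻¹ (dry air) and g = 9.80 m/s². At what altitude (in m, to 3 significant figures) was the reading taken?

Scale height: H = RT/g = 287.1 × 275 / 9.80 = 8056.4 m.
Invert the barometric formula: z = H ln(P₀/P).
P₀/P = 993/469.0 = 2.1173; ln(2.1173) = 0.75014.
z = 8056.4 × 0.75014 = 6043.4 m.

z ≈ 6040 m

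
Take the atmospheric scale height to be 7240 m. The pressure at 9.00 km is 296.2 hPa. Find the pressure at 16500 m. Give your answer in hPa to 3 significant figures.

Between two levels, P₂ = P₁ exp(−Δz/H) with Δz = z₂ − z₁.
Δz = 16500 − 9000.0 = 7500.0 m; Δz/H = 7500.0/7240.0 = 1.0359.
P₂ = 296.2 × exp(−1.0359) = 296.2 × 0.35491 = 105.12 hPa.

P ≈ 105 hPa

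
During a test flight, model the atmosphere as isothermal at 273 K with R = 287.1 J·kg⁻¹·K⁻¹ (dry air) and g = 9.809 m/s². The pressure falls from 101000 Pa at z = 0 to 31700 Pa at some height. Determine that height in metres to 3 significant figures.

z ≈ 9260 m

Scale height: H = RT/g = 287.1 × 273 / 9.809 = 7990.4 m.
Invert the barometric formula: z = H ln(P₀/P).
P₀/P = 101000/31700 = 3.1861; ln(3.1861) = 1.1588.
z = 7990.4 × 1.1588 = 9259.3 m.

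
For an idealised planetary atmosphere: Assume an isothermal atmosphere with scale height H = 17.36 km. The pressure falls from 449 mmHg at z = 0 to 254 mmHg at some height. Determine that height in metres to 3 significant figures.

z ≈ 9890 m

Invert the barometric formula: z = H ln(P₀/P).
P₀/P = 449/254 = 1.7677; ln(1.7677) = 0.56968.
z = 17360 × 0.56968 = 9889.6 m.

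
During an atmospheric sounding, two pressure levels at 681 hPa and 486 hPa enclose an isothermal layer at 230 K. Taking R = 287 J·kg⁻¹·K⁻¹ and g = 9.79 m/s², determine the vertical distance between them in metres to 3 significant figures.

Hypsometric equation: Δz = (R T̄/g) ln(P₁/P₂).
R T̄/g = 287 × 230 / 9.79 = 6742.6 m.
ln(681/486) = ln(1.4012) = 0.33733.
Δz = 6742.6 × 0.33733 = 2274.5 m.

Δz ≈ 2270 m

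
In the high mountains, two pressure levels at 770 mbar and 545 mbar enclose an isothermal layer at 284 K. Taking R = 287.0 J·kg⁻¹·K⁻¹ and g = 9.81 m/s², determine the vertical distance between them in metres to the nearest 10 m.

Δz ≈ 2870 m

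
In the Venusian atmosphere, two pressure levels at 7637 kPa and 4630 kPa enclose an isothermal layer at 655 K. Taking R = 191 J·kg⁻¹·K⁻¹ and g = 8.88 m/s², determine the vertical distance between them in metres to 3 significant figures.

Δz ≈ 7050 m

Hypsometric equation: Δz = (R T̄/g) ln(P₁/P₂).
R T̄/g = 191 × 655 / 8.88 = 14088 m.
ln(7637/4630) = ln(1.6495) = 0.50047.
Δz = 14088 × 0.50047 = 7050.6 m.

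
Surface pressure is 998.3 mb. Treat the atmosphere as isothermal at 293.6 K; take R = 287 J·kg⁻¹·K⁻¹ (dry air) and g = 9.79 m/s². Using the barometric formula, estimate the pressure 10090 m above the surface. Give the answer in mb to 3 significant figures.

Scale height: H = RT/g = 287 × 293.6 / 9.79 = 8607.1 m.
Barometric formula: P = P₀ exp(−z/H).
z/H = 10090/8607.1 = 1.1723; exp(−1.1723) = 0.30965.
P = 998.3 × 0.30965 = 309.12 mb.

P ≈ 309 mb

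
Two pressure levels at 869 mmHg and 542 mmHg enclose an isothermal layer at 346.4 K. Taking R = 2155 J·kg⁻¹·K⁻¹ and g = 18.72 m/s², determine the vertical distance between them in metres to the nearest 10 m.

Hypsometric equation: Δz = (R T̄/g) ln(P₁/P₂).
R T̄/g = 2155 × 346.4 / 18.72 = 39877 m.
ln(869/542) = ln(1.6033) = 0.47206.
Δz = 39877 × 0.47206 = 18824 m.

Δz ≈ 18820 m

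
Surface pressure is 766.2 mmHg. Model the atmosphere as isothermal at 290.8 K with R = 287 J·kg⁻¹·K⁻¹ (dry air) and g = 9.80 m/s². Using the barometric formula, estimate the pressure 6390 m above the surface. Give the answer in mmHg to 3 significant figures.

Scale height: H = RT/g = 287 × 290.8 / 9.80 = 8516.3 m.
Barometric formula: P = P₀ exp(−z/H).
z/H = 6390.0/8516.3 = 0.75033; exp(−0.75033) = 0.47221.
P = 766.2 × 0.47221 = 361.81 mmHg.

P ≈ 362 mmHg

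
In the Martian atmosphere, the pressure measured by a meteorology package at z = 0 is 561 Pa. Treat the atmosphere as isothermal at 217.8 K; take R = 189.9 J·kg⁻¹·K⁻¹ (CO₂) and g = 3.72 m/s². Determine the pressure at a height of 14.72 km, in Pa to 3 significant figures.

P ≈ 149 Pa

Scale height: H = RT/g = 189.9 × 217.8 / 3.72 = 11118 m.
Barometric formula: P = P₀ exp(−z/H).
z/H = 14720/11118 = 1.3240; exp(−1.3240) = 0.26607.
P = 561 × 0.26607 = 149.27 Pa.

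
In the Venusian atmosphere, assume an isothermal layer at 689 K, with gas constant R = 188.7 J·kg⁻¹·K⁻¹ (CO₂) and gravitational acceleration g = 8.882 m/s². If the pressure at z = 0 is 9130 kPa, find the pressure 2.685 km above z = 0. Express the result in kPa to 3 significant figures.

Scale height: H = RT/g = 188.7 × 689 / 8.882 = 14638 m.
Barometric formula: P = P₀ exp(−z/H).
z/H = 2685.0/14638 = 0.18343; exp(−0.18343) = 0.83241.
P = 9130 × 0.83241 = 7599.9 kPa.

P ≈ 7600 kPa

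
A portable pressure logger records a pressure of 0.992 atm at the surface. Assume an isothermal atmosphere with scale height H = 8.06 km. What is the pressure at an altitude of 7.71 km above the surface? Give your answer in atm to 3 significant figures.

Barometric formula: P = P₀ exp(−z/H).
z/H = 7710.0/8060.0 = 0.95658; exp(−0.95658) = 0.38420.
P = 0.992 × 0.38420 = 0.38113 atm.

P ≈ 0.381 atm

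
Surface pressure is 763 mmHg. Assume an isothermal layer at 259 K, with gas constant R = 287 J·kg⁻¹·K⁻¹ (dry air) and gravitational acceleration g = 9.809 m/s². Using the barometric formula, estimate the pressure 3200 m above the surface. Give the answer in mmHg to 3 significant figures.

P ≈ 500 mmHg

Scale height: H = RT/g = 287 × 259 / 9.809 = 7578.0 m.
Barometric formula: P = P₀ exp(−z/H).
z/H = 3200.0/7578.0 = 0.42228; exp(−0.42228) = 0.65555.
P = 763 × 0.65555 = 500.18 mmHg.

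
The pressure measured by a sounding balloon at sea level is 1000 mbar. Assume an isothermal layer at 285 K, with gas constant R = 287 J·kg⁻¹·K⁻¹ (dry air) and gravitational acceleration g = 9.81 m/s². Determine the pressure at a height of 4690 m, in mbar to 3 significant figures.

P ≈ 570 mbar

Scale height: H = RT/g = 287 × 285 / 9.81 = 8337.9 m.
Barometric formula: P = P₀ exp(−z/H).
z/H = 4690.0/8337.9 = 0.56249; exp(−0.56249) = 0.56979.
P = 1000 × 0.56979 = 569.79 mbar.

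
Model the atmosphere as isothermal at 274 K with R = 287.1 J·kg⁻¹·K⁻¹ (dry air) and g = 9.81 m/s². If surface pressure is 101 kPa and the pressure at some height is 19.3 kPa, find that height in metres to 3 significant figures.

z ≈ 13300 m

Scale height: H = RT/g = 287.1 × 274 / 9.81 = 8018.9 m.
Invert the barometric formula: z = H ln(P₀/P).
P₀/P = 101/19.3 = 5.2332; ln(5.2332) = 1.6550.
z = 8018.9 × 1.6550 = 13271 m.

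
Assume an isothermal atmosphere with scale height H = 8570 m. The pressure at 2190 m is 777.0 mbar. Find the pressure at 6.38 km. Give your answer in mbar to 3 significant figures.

Between two levels, P₂ = P₁ exp(−Δz/H) with Δz = z₂ − z₁.
Δz = 6380.0 − 2190.0 = 4190.0 m; Δz/H = 4190.0/8570.0 = 0.48891.
P₂ = 777.0 × exp(−0.48891) = 777.0 × 0.61329 = 476.53 mbar.

P ≈ 477 mbar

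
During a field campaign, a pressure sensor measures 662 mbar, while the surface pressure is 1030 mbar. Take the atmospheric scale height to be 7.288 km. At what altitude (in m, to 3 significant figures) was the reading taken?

z ≈ 3220 m

Invert the barometric formula: z = H ln(P₀/P).
P₀/P = 1030/662 = 1.5559; ln(1.5559) = 0.44205.
z = 7288.0 × 0.44205 = 3221.7 m.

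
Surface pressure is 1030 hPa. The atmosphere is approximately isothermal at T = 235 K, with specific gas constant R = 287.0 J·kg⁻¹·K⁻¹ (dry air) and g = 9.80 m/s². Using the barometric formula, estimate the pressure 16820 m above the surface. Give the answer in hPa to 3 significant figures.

Scale height: H = RT/g = 287.0 × 235 / 9.80 = 6882.1 m.
Barometric formula: P = P₀ exp(−z/H).
z/H = 16820/6882.1 = 2.4440; exp(−2.4440) = 0.086813.
P = 1030 × 0.086813 = 89.417 hPa.

P ≈ 89.4 hPa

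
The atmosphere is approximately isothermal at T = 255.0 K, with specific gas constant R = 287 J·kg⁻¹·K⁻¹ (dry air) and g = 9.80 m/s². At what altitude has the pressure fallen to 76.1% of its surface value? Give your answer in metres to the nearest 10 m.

z ≈ 2040 m

Scale height: H = RT/g = 287 × 255.0 / 9.80 = 7467.9 m.
Set P/P₀ = exp(−z/H) = 0.761, so z = −H ln(0.761).
−ln(0.761) = 0.27312; z = 7467.9 × 0.27312 = 2039.6 m.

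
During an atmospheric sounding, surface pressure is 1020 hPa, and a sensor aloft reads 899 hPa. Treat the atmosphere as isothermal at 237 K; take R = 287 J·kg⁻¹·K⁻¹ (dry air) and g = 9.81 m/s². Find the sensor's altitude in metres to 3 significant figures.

z ≈ 876 m

Scale height: H = RT/g = 287 × 237 / 9.81 = 6933.6 m.
Invert the barometric formula: z = H ln(P₀/P).
P₀/P = 1020/899 = 1.1346; ln(1.1346) = 0.12628.
z = 6933.6 × 0.12628 = 875.58 m.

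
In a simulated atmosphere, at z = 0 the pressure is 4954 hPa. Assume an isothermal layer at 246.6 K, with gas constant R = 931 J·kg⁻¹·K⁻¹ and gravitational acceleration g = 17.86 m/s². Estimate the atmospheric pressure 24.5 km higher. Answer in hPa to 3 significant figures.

P ≈ 737 hPa

Scale height: H = RT/g = 931 × 246.6 / 17.86 = 12855 m.
Barometric formula: P = P₀ exp(−z/H).
z/H = 24500/12855 = 1.9059; exp(−1.9059) = 0.14869.
P = 4954 × 0.14869 = 736.61 hPa.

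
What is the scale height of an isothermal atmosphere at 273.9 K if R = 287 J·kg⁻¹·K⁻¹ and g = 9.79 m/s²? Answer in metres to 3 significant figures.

H ≈ 8030 m

The scale height of an isothermal atmosphere is H = RT/g.
H = 287 × 273.9 / 9.79 = 78609/9.79 = 8029.5 m.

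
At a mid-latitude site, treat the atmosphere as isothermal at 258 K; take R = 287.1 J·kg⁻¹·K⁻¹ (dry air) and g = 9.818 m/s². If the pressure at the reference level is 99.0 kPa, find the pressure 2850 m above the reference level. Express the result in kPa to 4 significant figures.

P ≈ 67.85 kPa

Scale height: H = RT/g = 287.1 × 258 / 9.818 = 7544.5 m.
Barometric formula: P = P₀ exp(−z/H).
z/H = 2850.0/7544.5 = 0.37776; exp(−0.37776) = 0.68539.
P = 99.0 × 0.68539 = 67.854 kPa.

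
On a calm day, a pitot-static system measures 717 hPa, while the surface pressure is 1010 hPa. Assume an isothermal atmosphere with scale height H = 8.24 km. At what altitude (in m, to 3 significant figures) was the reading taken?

z ≈ 2820 m

Invert the barometric formula: z = H ln(P₀/P).
P₀/P = 1010/717 = 1.4086; ln(1.4086) = 0.34260.
z = 8240.0 × 0.34260 = 2823.0 m.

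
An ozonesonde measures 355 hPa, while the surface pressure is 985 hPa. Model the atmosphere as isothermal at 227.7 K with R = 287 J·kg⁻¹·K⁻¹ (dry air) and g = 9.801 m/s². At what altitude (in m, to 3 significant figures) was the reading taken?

Scale height: H = RT/g = 287 × 227.7 / 9.801 = 6667.7 m.
Invert the barometric formula: z = H ln(P₀/P).
P₀/P = 985/355 = 2.7746; ln(2.7746) = 1.0205.
z = 6667.7 × 1.0205 = 6804.4 m.

z ≈ 6800 m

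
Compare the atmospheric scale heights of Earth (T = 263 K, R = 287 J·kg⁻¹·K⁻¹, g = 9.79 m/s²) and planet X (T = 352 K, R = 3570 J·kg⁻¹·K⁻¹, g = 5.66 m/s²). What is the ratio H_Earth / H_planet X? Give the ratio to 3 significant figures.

H_Earth/H_planet X ≈ 0.0347

H = RT/g for each body.
H_Earth = 287 × 263 / 9.79 = 7710.0 m.
H_planet X = 3570 × 352 / 5.66 = 222020 m.
H_Earth/H_planet X = 7710.0/222020 = 0.034727.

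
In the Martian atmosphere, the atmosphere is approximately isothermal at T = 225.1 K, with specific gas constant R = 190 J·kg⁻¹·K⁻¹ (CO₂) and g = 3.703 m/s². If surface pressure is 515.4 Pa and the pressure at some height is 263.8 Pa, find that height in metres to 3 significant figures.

z ≈ 7740 m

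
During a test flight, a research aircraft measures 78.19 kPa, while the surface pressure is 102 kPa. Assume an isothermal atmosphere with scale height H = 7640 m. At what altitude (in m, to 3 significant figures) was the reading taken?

z ≈ 2030 m

Invert the barometric formula: z = H ln(P₀/P).
P₀/P = 102/78.19 = 1.3045; ln(1.3045) = 0.26582.
z = 7640.0 × 0.26582 = 2030.9 m.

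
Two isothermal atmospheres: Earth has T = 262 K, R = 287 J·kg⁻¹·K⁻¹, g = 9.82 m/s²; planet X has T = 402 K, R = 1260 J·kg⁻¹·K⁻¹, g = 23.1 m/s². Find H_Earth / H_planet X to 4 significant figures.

H_Earth/H_planet X ≈ 0.3492

H = RT/g for each body.
H_Earth = 287 × 262 / 9.82 = 7657.2 m.
H_planet X = 1260 × 402 / 23.1 = 21927 m.
H_Earth/H_planet X = 7657.2/21927 = 0.34921.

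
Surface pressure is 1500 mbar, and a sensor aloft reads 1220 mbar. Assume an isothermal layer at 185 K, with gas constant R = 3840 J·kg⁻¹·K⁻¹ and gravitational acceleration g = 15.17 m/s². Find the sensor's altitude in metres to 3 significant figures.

Scale height: H = RT/g = 3840 × 185 / 15.17 = 46829 m.
Invert the barometric formula: z = H ln(P₀/P).
P₀/P = 1500/1220 = 1.2295; ln(1.2295) = 0.20661.
z = 46829 × 0.20661 = 9675.3 m.

z ≈ 9680 m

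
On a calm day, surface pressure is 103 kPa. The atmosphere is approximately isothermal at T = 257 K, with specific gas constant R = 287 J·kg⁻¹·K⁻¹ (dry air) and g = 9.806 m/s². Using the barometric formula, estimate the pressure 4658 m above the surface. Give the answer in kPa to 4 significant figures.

Scale height: H = RT/g = 287 × 257 / 9.806 = 7521.8 m.
Barometric formula: P = P₀ exp(−z/H).
z/H = 4658.0/7521.8 = 0.61927; exp(−0.61927) = 0.53834.
P = 103 × 0.53834 = 55.449 kPa.

P ≈ 55.45 kPa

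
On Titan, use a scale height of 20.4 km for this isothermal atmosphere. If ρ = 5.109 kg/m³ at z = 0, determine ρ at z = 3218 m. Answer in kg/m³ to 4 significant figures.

ρ ≈ 4.363 kg/m³

In an isothermal atmosphere, density decays like pressure: ρ = ρ₀ exp(−z/H).
z/H = 3218.0/20400 = 0.15775; exp(−0.15775) = 0.85406.
ρ = 5.109 × 0.85406 = 4.3634 kg/m³.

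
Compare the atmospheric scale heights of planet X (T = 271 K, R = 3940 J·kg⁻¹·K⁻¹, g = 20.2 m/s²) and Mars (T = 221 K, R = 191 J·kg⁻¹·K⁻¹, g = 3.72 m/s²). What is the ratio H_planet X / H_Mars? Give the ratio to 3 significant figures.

H = RT/g for each body.
H_planet X = 3940 × 271 / 20.2 = 52858 m.
H_Mars = 191 × 221 / 3.72 = 11347 m.
H_planet X/H_Mars = 52858/11347 = 4.6583.

H_planet X/H_Mars ≈ 4.66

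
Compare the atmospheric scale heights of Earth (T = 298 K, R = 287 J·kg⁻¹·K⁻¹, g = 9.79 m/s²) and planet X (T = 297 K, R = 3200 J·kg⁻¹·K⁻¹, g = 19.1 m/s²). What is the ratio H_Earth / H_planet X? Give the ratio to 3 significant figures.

H = RT/g for each body.
H_Earth = 287 × 298 / 9.79 = 8736.1 m.
H_planet X = 3200 × 297 / 19.1 = 49759 m.
H_Earth/H_planet X = 8736.1/49759 = 0.17557.

H_Earth/H_planet X ≈ 0.176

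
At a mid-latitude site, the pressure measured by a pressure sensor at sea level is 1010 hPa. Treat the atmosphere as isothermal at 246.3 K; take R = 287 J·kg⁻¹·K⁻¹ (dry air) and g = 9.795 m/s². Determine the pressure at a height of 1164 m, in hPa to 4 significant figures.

Scale height: H = RT/g = 287 × 246.3 / 9.795 = 7216.8 m.
Barometric formula: P = P₀ exp(−z/H).
z/H = 1164.0/7216.8 = 0.16129; exp(−0.16129) = 0.85105.
P = 1010 × 0.85105 = 859.56 hPa.

P ≈ 859.6 hPa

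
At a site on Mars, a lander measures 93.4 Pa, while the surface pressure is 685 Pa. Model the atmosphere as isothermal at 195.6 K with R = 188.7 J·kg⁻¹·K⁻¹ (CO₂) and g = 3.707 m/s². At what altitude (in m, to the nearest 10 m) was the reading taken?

Scale height: H = RT/g = 188.7 × 195.6 / 3.707 = 9956.8 m.
Invert the barometric formula: z = H ln(P₀/P).
P₀/P = 685/93.4 = 7.3340; ln(7.3340) = 1.9925.
z = 9956.8 × 1.9925 = 19839 m.

z ≈ 19840 m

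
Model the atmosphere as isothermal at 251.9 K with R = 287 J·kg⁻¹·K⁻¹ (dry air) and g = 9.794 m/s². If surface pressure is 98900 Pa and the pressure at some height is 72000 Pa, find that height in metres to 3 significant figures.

z ≈ 2340 m

Scale height: H = RT/g = 287 × 251.9 / 9.794 = 7381.6 m.
Invert the barometric formula: z = H ln(P₀/P).
P₀/P = 98900/72000 = 1.3736; ln(1.3736) = 0.31744.
z = 7381.6 × 0.31744 = 2343.2 m.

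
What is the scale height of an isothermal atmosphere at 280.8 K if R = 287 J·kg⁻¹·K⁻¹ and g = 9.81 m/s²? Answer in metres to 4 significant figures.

The scale height of an isothermal atmosphere is H = RT/g.
H = 287 × 280.8 / 9.81 = 80590/9.81 = 8215.1 m.

H ≈ 8215 m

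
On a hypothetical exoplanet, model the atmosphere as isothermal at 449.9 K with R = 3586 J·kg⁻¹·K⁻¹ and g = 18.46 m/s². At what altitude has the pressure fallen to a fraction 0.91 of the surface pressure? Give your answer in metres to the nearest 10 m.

z ≈ 8240 m

Scale height: H = RT/g = 3586 × 449.9 / 18.46 = 87397 m.
Set P/P₀ = exp(−z/H) = 0.91, so z = −H ln(0.91).
−ln(0.91) = 0.094311; z = 87397 × 0.094311 = 8242.5 m.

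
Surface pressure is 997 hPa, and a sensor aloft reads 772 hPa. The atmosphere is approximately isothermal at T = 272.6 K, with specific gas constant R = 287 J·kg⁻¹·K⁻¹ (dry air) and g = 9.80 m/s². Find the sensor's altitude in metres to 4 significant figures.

Scale height: H = RT/g = 287 × 272.6 / 9.80 = 7983.3 m.
Invert the barometric formula: z = H ln(P₀/P).
P₀/P = 997/772 = 1.2915; ln(1.2915) = 0.25580.
z = 7983.3 × 0.25580 = 2042.1 m.

z ≈ 2042 m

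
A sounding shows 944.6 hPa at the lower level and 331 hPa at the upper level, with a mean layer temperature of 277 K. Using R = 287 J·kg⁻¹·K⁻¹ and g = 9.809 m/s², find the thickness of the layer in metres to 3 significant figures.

Hypsometric equation: Δz = (R T̄/g) ln(P₁/P₂).
R T̄/g = 287 × 277 / 9.809 = 8104.7 m.
ln(944.6/331) = ln(2.8538) = 1.0487.
Δz = 8104.7 × 1.0487 = 8499.4 m.

Δz ≈ 8500 m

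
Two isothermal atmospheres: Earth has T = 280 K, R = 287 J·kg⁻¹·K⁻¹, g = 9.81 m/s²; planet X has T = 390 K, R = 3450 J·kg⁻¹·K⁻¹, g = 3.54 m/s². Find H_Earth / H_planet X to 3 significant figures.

H_Earth/H_planet X ≈ 0.0216

H = RT/g for each body.
H_Earth = 287 × 280 / 9.81 = 8191.6 m.
H_planet X = 3450 × 390 / 3.54 = 380080 m.
H_Earth/H_planet X = 8191.6/380080 = 0.021552.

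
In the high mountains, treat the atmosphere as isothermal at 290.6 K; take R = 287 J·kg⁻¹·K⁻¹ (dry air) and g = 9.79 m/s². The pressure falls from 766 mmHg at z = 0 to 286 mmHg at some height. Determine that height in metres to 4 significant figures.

z ≈ 8393 m

Scale height: H = RT/g = 287 × 290.6 / 9.79 = 8519.1 m.
Invert the barometric formula: z = H ln(P₀/P).
P₀/P = 766/286 = 2.6783; ln(2.6783) = 0.98518.
z = 8519.1 × 0.98518 = 8392.8 m.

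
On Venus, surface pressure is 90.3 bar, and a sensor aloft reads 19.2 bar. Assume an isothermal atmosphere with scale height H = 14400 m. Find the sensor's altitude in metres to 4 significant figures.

Invert the barometric formula: z = H ln(P₀/P).
P₀/P = 90.3/19.2 = 4.7031; ln(4.7031) = 1.5482.
z = 14400 × 1.5482 = 22294 m.

z ≈ 22290 m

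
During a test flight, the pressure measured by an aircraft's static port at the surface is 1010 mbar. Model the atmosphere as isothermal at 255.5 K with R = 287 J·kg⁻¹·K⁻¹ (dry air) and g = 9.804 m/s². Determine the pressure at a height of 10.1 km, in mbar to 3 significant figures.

Scale height: H = RT/g = 287 × 255.5 / 9.804 = 7479.4 m.
Barometric formula: P = P₀ exp(−z/H).
z/H = 10100/7479.4 = 1.3504; exp(−1.3504) = 0.25914.
P = 1010 × 0.25914 = 261.73 mbar.

P ≈ 262 mbar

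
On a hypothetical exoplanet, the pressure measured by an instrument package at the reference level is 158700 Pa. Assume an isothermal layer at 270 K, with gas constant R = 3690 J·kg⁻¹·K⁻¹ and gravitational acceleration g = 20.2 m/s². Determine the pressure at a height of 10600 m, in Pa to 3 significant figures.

P ≈ 128000 Pa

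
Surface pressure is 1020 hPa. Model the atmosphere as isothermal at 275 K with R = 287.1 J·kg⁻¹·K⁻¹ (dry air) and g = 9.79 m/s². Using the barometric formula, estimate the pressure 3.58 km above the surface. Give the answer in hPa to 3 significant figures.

P ≈ 654 hPa

Scale height: H = RT/g = 287.1 × 275 / 9.79 = 8064.6 m.
Barometric formula: P = P₀ exp(−z/H).
z/H = 3580.0/8064.6 = 0.44392; exp(−0.44392) = 0.64152.
P = 1020 × 0.64152 = 654.35 hPa.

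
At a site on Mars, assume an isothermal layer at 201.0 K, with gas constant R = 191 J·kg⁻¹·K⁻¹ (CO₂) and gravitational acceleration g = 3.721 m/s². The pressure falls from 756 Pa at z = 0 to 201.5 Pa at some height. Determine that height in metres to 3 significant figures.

z ≈ 13600 m

Scale height: H = RT/g = 191 × 201.0 / 3.721 = 10317 m.
Invert the barometric formula: z = H ln(P₀/P).
P₀/P = 756/201.5 = 3.7519; ln(3.7519) = 1.3223.
z = 10317 × 1.3223 = 13642 m.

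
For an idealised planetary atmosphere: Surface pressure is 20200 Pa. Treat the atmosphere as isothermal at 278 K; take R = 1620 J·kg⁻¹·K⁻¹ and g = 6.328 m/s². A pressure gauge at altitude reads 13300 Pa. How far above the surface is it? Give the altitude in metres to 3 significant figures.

z ≈ 29700 m

Scale height: H = RT/g = 1620 × 278 / 6.328 = 71169 m.
Invert the barometric formula: z = H ln(P₀/P).
P₀/P = 20200/13300 = 1.5188; ln(1.5188) = 0.41792.
z = 71169 × 0.41792 = 29743 m.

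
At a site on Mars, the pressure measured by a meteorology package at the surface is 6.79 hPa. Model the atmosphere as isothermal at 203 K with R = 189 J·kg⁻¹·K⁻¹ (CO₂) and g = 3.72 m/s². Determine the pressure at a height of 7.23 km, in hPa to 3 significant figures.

Scale height: H = RT/g = 189 × 203 / 3.72 = 10314 m.
Barometric formula: P = P₀ exp(−z/H).
z/H = 7230.0/10314 = 0.70099; exp(−0.70099) = 0.49609.
P = 6.79 × 0.49609 = 3.3685 hPa.

P ≈ 3.37 hPa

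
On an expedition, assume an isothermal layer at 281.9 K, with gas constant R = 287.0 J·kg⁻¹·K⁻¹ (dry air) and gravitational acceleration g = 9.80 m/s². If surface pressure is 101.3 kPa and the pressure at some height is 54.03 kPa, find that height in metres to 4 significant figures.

Scale height: H = RT/g = 287.0 × 281.9 / 9.80 = 8255.6 m.
Invert the barometric formula: z = H ln(P₀/P).
P₀/P = 101.3/54.03 = 1.8749; ln(1.8749) = 0.62856.
z = 8255.6 × 0.62856 = 5189.1 m.

z ≈ 5189 m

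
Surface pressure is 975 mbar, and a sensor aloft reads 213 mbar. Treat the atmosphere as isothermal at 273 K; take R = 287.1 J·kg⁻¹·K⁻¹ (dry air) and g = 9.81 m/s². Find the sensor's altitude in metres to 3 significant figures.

Scale height: H = RT/g = 287.1 × 273 / 9.81 = 7989.6 m.
Invert the barometric formula: z = H ln(P₀/P).
P₀/P = 975/213 = 4.5775; ln(4.5775) = 1.5212.
z = 7989.6 × 1.5212 = 12154 m.

z ≈ 12200 m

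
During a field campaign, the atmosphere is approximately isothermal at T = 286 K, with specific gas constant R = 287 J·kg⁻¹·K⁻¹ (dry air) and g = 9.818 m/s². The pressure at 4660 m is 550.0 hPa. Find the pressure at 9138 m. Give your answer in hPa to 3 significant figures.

Scale height: H = RT/g = 287 × 286 / 9.818 = 8360.4 m.
Between two levels, P₂ = P₁ exp(−Δz/H) with Δz = z₂ − z₁.
Δz = 9138.0 − 4660.0 = 4478.0 m; Δz/H = 4478.0/8360.4 = 0.53562.
P₂ = 550.0 × exp(−0.53562) = 550.0 × 0.58531 = 321.92 hPa.

P ≈ 322 hPa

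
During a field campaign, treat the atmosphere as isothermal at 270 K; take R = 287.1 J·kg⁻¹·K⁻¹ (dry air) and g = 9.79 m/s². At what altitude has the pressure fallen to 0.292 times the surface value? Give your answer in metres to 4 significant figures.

z ≈ 9747 m

Scale height: H = RT/g = 287.1 × 270 / 9.79 = 7918.0 m.
Set P/P₀ = exp(−z/H) = 0.292, so z = −H ln(0.292).
−ln(0.292) = 1.2310; z = 7918.0 × 1.2310 = 9747.1 m.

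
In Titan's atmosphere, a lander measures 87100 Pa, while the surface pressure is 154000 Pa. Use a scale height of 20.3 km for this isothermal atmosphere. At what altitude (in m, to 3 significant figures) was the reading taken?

Invert the barometric formula: z = H ln(P₀/P).
P₀/P = 154000/87100 = 1.7681; ln(1.7681) = 0.56991.
z = 20300 × 0.56991 = 11569 m.

z ≈ 11600 m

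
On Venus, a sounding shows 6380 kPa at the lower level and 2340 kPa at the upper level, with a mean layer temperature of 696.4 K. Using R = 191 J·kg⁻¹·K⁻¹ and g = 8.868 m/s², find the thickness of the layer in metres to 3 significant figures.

Hypsometric equation: Δz = (R T̄/g) ln(P₁/P₂).
R T̄/g = 191 × 696.4 / 8.868 = 14999 m.
ln(6380/2340) = ln(2.7265) = 1.0030.
Δz = 14999 × 1.0030 = 15044 m.

Δz ≈ 15000 m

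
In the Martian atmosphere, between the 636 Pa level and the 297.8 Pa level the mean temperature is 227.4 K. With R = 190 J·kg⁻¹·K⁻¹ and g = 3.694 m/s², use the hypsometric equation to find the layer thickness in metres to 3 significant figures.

Hypsometric equation: Δz = (R T̄/g) ln(P₁/P₂).
R T̄/g = 190 × 227.4 / 3.694 = 11696 m.
ln(636/297.8) = ln(2.1357) = 0.75879.
Δz = 11696 × 0.75879 = 8874.8 m.

Δz ≈ 8870 m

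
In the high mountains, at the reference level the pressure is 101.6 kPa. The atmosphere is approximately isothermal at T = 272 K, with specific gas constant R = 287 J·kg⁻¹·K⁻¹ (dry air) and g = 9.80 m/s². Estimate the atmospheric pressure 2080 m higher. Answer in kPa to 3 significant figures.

Scale height: H = RT/g = 287 × 272 / 9.80 = 7965.7 m.
Barometric formula: P = P₀ exp(−z/H).
z/H = 2080.0/7965.7 = 0.26112; exp(−0.26112) = 0.77019.
P = 101.6 × 0.77019 = 78.251 kPa.

P ≈ 78.3 kPa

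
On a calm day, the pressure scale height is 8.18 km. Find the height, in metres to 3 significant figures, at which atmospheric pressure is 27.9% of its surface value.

Set P/P₀ = exp(−z/H) = 0.279, so z = −H ln(0.279).
−ln(0.279) = 1.2765; z = 8180.0 × 1.2765 = 10442 m.

z ≈ 10400 m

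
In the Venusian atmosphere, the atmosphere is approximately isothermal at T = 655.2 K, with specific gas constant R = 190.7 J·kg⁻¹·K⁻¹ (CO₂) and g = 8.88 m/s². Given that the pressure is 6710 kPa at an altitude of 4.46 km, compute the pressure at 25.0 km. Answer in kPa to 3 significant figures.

Scale height: H = RT/g = 190.7 × 655.2 / 8.88 = 14071 m.
Between two levels, P₂ = P₁ exp(−Δz/H) with Δz = z₂ − z₁.
Δz = 25000 − 4460.0 = 20540 m; Δz/H = 20540/14071 = 1.4597.
P₂ = 6710 × exp(−1.4597) = 6710 × 0.23231 = 1558.8 kPa.

P ≈ 1560 kPa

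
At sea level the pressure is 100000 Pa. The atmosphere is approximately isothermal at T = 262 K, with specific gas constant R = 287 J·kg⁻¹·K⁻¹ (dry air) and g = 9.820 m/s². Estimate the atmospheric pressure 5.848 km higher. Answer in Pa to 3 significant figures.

Scale height: H = RT/g = 287 × 262 / 9.820 = 7657.2 m.
Barometric formula: P = P₀ exp(−z/H).
z/H = 5848.0/7657.2 = 0.76373; exp(−0.76373) = 0.46593.
P = 100000 × 0.46593 = 46593 Pa.

P ≈ 46600 Pa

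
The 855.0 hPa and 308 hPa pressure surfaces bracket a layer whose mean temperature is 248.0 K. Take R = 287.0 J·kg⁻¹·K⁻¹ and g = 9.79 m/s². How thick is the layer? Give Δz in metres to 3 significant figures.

Δz ≈ 7420 m

Hypsometric equation: Δz = (R T̄/g) ln(P₁/P₂).
R T̄/g = 287.0 × 248.0 / 9.79 = 7270.3 m.
ln(855.0/308) = ln(2.7760) = 1.0210.
Δz = 7270.3 × 1.0210 = 7423.0 m.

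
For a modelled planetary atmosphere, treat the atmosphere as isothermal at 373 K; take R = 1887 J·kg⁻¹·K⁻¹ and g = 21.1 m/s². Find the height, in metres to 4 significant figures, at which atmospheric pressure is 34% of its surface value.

Scale height: H = RT/g = 1887 × 373 / 21.1 = 33358 m.
Set P/P₀ = exp(−z/H) = 0.34, so z = −H ln(0.34).
−ln(0.34) = 1.0788; z = 33358 × 1.0788 = 35987 m.

z ≈ 35990 m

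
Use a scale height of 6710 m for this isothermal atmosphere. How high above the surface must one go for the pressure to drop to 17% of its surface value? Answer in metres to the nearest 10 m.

z ≈ 11890 m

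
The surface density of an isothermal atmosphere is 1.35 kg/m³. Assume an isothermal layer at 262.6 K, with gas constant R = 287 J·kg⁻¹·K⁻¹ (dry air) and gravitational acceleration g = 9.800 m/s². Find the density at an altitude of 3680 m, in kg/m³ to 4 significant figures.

Scale height: H = RT/g = 287 × 262.6 / 9.800 = 7690.4 m.
In an isothermal atmosphere, density decays like pressure: ρ = ρ₀ exp(−z/H).
z/H = 3680.0/7690.4 = 0.47852; exp(−0.47852) = 0.61970.
ρ = 1.35 × 0.61970 = 0.83660 kg/m³.

ρ ≈ 0.8366 kg/m³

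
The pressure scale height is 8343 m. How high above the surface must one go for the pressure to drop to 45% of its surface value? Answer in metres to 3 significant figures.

Set P/P₀ = exp(−z/H) = 0.45, so z = −H ln(0.45).
−ln(0.45) = 0.79851; z = 8343.0 × 0.79851 = 6662.0 m.

z ≈ 6660 m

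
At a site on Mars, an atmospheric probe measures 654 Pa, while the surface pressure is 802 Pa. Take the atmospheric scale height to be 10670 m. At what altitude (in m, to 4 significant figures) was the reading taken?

Invert the barometric formula: z = H ln(P₀/P).
P₀/P = 802/654 = 1.2263; ln(1.2263) = 0.20400.
z = 10670 × 0.20400 = 2176.7 m.

z ≈ 2177 m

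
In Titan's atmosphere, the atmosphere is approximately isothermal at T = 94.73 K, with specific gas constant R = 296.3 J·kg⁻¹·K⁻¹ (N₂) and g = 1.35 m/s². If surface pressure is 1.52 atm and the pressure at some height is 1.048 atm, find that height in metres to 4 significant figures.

z ≈ 7731 m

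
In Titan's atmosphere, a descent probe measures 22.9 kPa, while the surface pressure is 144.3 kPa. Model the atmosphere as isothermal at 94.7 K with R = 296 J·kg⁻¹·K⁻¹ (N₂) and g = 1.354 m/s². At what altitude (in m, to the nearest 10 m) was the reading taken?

z ≈ 38110 m

Scale height: H = RT/g = 296 × 94.7 / 1.354 = 20703 m.
Invert the barometric formula: z = H ln(P₀/P).
P₀/P = 144.3/22.9 = 6.3013; ln(6.3013) = 1.8408.
z = 20703 × 1.8408 = 38110 m.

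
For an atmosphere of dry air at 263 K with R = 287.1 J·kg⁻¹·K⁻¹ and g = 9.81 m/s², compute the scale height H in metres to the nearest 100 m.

H ≈ 7700 m

The scale height of an isothermal atmosphere is H = RT/g.
H = 287.1 × 263 / 9.81 = 75507/9.81 = 7696.9 m.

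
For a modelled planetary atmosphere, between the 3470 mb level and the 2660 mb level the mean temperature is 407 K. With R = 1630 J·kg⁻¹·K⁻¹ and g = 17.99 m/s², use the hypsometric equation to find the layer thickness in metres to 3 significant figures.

Hypsometric equation: Δz = (R T̄/g) ln(P₁/P₂).
R T̄/g = 1630 × 407 / 17.99 = 36877 m.
ln(3470/2660) = ln(1.3045) = 0.26582.
Δz = 36877 × 0.26582 = 9802.6 m.

Δz ≈ 9800 m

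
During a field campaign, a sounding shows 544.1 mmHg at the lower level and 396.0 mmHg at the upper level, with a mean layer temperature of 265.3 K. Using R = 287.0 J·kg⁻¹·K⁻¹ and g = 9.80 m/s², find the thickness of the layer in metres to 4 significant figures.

Δz ≈ 2469 m

Hypsometric equation: Δz = (R T̄/g) ln(P₁/P₂).
R T̄/g = 287.0 × 265.3 / 9.80 = 7769.5 m.
ln(544.1/396.0) = ln(1.3740) = 0.31773.
Δz = 7769.5 × 0.31773 = 2468.6 m.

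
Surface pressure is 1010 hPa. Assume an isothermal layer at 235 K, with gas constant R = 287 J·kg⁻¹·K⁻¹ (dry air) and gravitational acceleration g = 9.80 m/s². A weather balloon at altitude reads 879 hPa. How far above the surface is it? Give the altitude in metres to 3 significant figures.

Scale height: H = RT/g = 287 × 235 / 9.80 = 6882.1 m.
Invert the barometric formula: z = H ln(P₀/P).
P₀/P = 1010/879 = 1.1490; ln(1.1490) = 0.13889.
z = 6882.1 × 0.13889 = 955.85 m.

z ≈ 956 m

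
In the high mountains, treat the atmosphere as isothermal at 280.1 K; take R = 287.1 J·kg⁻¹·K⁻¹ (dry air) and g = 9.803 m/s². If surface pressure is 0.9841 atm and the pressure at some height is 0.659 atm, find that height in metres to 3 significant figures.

z ≈ 3290 m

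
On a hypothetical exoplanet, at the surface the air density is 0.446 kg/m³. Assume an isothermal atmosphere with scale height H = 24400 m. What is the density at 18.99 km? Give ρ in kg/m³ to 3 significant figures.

In an isothermal atmosphere, density decays like pressure: ρ = ρ₀ exp(−z/H).
z/H = 18990/24400 = 0.77828; exp(−0.77828) = 0.45920.
ρ = 0.446 × 0.45920 = 0.20480 kg/m³.

ρ ≈ 0.205 kg/m³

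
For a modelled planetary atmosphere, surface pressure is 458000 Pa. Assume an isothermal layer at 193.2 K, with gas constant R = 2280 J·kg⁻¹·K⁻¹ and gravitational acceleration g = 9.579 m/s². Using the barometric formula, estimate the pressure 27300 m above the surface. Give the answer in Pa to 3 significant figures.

Scale height: H = RT/g = 2280 × 193.2 / 9.579 = 45986 m.
Barometric formula: P = P₀ exp(−z/H).
z/H = 27300/45986 = 0.59366; exp(−0.59366) = 0.55230.
P = 458000 × 0.55230 = 252950 Pa.

P ≈ 253000 Pa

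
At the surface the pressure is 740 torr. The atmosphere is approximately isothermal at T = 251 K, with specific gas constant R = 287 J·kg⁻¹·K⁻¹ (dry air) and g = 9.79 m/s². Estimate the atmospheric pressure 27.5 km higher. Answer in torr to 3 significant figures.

P ≈ 17.6 torr

Scale height: H = RT/g = 287 × 251 / 9.79 = 7358.2 m.
Barometric formula: P = P₀ exp(−z/H).
z/H = 27500/7358.2 = 3.7373; exp(−3.7373) = 0.023818.
P = 740 × 0.023818 = 17.625 torr.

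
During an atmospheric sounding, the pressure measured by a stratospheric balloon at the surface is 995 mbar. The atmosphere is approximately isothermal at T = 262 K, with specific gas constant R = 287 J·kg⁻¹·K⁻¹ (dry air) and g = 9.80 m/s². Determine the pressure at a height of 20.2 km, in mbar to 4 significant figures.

P ≈ 71.53 mbar

Scale height: H = RT/g = 287 × 262 / 9.80 = 7672.9 m.
Barometric formula: P = P₀ exp(−z/H).
z/H = 20200/7672.9 = 2.6326; exp(−2.6326) = 0.071891.
P = 995 × 0.071891 = 71.532 mbar.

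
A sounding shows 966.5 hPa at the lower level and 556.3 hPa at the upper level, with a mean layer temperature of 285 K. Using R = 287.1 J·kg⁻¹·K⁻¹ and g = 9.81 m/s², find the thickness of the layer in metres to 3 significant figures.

Δz ≈ 4610 m

Hypsometric equation: Δz = (R T̄/g) ln(P₁/P₂).
R T̄/g = 287.1 × 285 / 9.81 = 8340.8 m.
ln(966.5/556.3) = ln(1.7374) = 0.55239.
Δz = 8340.8 × 0.55239 = 4607.4 m.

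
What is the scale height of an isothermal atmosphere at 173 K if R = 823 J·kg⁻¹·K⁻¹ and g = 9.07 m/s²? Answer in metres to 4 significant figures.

The scale height of an isothermal atmosphere is H = RT/g.
H = 823 × 173 / 9.07 = 142380/9.07 = 15698 m.

H ≈ 15700 m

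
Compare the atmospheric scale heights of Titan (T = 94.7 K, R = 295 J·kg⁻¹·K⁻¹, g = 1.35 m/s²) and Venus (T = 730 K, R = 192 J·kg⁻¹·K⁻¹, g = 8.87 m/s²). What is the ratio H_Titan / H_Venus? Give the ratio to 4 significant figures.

H = RT/g for each body.
H_Titan = 295 × 94.7 / 1.35 = 20694 m.
H_Venus = 192 × 730 / 8.87 = 15802 m.
H_Titan/H_Venus = 20694/15802 = 1.3096.

H_Titan/H_Venus ≈ 1.310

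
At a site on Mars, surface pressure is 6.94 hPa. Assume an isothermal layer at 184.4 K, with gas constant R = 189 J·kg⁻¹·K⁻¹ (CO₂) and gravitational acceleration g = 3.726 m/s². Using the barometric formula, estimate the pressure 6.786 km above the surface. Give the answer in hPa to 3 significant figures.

P ≈ 3.36 hPa

Scale height: H = RT/g = 189 × 184.4 / 3.726 = 9353.6 m.
Barometric formula: P = P₀ exp(−z/H).
z/H = 6786.0/9353.6 = 0.72550; exp(−0.72550) = 0.48408.
P = 6.94 × 0.48408 = 3.3595 hPa.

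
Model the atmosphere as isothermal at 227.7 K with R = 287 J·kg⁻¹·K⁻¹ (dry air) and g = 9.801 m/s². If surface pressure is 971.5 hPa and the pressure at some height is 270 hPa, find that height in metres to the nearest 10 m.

z ≈ 8540 m

Scale height: H = RT/g = 287 × 227.7 / 9.801 = 6667.7 m.
Invert the barometric formula: z = H ln(P₀/P).
P₀/P = 971.5/270 = 3.5981; ln(3.5981) = 1.2804.
z = 6667.7 × 1.2804 = 8537.3 m.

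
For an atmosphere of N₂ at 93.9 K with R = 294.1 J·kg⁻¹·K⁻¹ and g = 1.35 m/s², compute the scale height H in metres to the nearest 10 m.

The scale height of an isothermal atmosphere is H = RT/g.
H = 294.1 × 93.9 / 1.35 = 27616/1.35 = 20456 m.

H ≈ 20460 m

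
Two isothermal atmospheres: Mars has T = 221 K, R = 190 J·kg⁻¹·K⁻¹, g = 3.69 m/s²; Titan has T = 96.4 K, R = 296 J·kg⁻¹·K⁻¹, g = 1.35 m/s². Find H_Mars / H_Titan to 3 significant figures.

H = RT/g for each body.
H_Mars = 190 × 221 / 3.69 = 11379 m.
H_Titan = 296 × 96.4 / 1.35 = 21137 m.
H_Mars/H_Titan = 11379/21137 = 0.53835.

H_Mars/H_Titan ≈ 0.538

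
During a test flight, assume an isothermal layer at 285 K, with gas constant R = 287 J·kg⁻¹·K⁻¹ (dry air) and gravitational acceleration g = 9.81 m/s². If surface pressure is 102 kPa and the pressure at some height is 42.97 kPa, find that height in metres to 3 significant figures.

Scale height: H = RT/g = 287 × 285 / 9.81 = 8337.9 m.
Invert the barometric formula: z = H ln(P₀/P).
P₀/P = 102/42.97 = 2.3737; ln(2.3737) = 0.86445.
z = 8337.9 × 0.86445 = 7207.7 m.

z ≈ 7210 m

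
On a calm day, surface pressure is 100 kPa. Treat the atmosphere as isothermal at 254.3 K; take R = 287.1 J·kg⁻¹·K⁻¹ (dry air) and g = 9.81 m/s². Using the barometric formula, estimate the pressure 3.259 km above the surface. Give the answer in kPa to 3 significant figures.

Scale height: H = RT/g = 287.1 × 254.3 / 9.81 = 7442.4 m.
Barometric formula: P = P₀ exp(−z/H).
z/H = 3259.0/7442.4 = 0.43790; exp(−0.43790) = 0.64539.
P = 100 × 0.64539 = 64.539 kPa.

P ≈ 64.5 kPa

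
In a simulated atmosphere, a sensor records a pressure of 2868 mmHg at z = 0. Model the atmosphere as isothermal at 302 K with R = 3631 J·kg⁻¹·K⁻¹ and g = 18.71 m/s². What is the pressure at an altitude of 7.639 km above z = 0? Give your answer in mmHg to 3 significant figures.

Scale height: H = RT/g = 3631 × 302 / 18.71 = 58608 m.
Barometric formula: P = P₀ exp(−z/H).
z/H = 7639.0/58608 = 0.13034; exp(−0.13034) = 0.87780.
P = 2868 × 0.87780 = 2517.5 mmHg.

P ≈ 2520 mmHg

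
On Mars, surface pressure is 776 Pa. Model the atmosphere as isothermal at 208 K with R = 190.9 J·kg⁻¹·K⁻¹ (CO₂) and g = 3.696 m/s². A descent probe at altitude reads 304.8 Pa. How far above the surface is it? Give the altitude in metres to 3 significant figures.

z ≈ 10000 m

Scale height: H = RT/g = 190.9 × 208 / 3.696 = 10743 m.
Invert the barometric formula: z = H ln(P₀/P).
P₀/P = 776/304.8 = 2.5459; ln(2.5459) = 0.93448.
z = 10743 × 0.93448 = 10039 m.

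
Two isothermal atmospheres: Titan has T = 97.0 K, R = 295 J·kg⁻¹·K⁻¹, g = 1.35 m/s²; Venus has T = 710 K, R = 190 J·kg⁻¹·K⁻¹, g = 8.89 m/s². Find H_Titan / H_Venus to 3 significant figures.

H = RT/g for each body.
H_Titan = 295 × 97.0 / 1.35 = 21196 m.
H_Venus = 190 × 710 / 8.89 = 15174 m.
H_Titan/H_Venus = 21196/15174 = 1.3969.

H_Titan/H_Venus ≈ 1.40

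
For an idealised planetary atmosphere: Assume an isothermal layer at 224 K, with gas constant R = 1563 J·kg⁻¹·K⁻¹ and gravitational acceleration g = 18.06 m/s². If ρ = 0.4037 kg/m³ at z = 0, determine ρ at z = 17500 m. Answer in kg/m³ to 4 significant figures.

ρ ≈ 0.1637 kg/m³

Scale height: H = RT/g = 1563 × 224 / 18.06 = 19386 m.
In an isothermal atmosphere, density decays like pressure: ρ = ρ₀ exp(−z/H).
z/H = 17500/19386 = 0.90271; exp(−0.90271) = 0.40547.
ρ = 0.4037 × 0.40547 = 0.16369 kg/m³.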